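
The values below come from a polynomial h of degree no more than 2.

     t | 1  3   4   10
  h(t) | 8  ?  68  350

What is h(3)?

42

The 3 known points determine the degree-2 polynomial uniquely.
Write h(t) = at^2 + bt + c. Substituting each data point gives a linear system:
  a + b + c = 8
  16a + 4b + c = 68
  100a + 10b + c = 350
Solving the system yields a = 3, b = 5, c = 0.
So h(t) = 3t² + 5t.
Then h(3) = 42.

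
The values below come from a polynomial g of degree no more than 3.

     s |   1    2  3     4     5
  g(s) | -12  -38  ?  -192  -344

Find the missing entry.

On equispaced nodes a degree-3 polynomial has vanishing fourth forward difference, so
  g(1) - 4·g(2) + 6·g(3) - 4·g(4) + g(5) = 0.
Substituting the known values and solving for g(3):
  6·g(3) = -564
  g(3) = -94.

-94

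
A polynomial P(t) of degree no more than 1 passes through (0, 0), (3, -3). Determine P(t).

Using the Lagrange interpolation formula with nodes 0, 3:
  L_0(t) = (t - 3) / -3
  L_1(t) = t / 3
Then P(t) = 0·L_0(t) - 3·L_1(t).
Expanding and collecting terms gives P(t) = -t.
Check: P(0) = 0. ✓

P(t) = -t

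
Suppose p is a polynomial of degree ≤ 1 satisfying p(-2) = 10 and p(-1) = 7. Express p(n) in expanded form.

p(n) = -3n + 4

Using the Lagrange interpolation formula with nodes -2, -1:
  L_0(n) = (n + 1) / -1
  L_1(n) = (n + 2) / 1
Then p(n) = 10·L_0(n) + 7·L_1(n).
Expanding and collecting terms gives p(n) = -3n + 4.
Check: p(-1) = 7. ✓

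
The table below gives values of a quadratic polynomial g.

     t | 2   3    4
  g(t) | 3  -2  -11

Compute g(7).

-62

Using the Lagrange interpolation formula with nodes 2, 3, 4:
  L_0(t) = (t - 3)(t - 4) / 2
  L_1(t) = (t - 2)(t - 4) / -1
  L_2(t) = (t - 2)(t - 3) / 2
Then g(t) = 3·L_0(t) - 2·L_1(t) - 11·L_2(t).
Expanding and collecting terms gives g(t) = -2t^2 + 5t + 1.
Evaluating at t = 7: g(7) = -62.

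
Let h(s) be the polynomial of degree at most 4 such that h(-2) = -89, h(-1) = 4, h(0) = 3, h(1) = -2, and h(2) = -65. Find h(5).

-3302

Write h(s) = as^4 + bs^3 + cs^2 + ds + e. Substituting each data point gives a linear system:
  16a - 8b + 4c - 2d + e = -89
  a - b + c - d + e = 4
  e = 3
  a + b + c + d + e = -2
  16a + 8b + 4c + 2d + e = -65
Solving the system yields a = -6, b = 3, c = 4, d = -6, e = 3.
So h(s) = -6s^4 + 3s^3 + 4s^2 - 6s + 3.
Then h(5) = -3302.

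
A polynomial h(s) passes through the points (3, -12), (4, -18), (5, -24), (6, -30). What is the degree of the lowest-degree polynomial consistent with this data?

1

Forward differences of the values at s = 3, 4, 5, 6:
  h  : -12  -18  -24  -30
  Δ  : -6  -6  -6
  Δ^2: 0  0
  Δ^3: 0
The first differences are constant (-6) and nonzero, while all higher differences vanish, so the minimal degree is 1.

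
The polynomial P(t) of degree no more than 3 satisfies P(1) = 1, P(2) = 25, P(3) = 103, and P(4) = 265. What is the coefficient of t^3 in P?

5

Write P(t) = at^3 + bt^2 + ct + d. Substituting each data point gives a linear system:
  a + b + c + d = 1
  8a + 4b + 2c + d = 25
  27a + 9b + 3c + d = 103
  64a + 16b + 4c + d = 265
Solving the system yields a = 5, b = -3, c = -2, d = 1.
So P(t) = 5t^3 - 3t^2 - 2t + 1.
The leading coefficient is 5.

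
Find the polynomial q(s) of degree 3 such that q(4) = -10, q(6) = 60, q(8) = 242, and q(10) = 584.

q(s) = s^3 - 4s^2 - s - 6

Using the Lagrange interpolation formula with nodes 4, 6, 8, 10:
  L_0(s) = (s - 6)(s - 8)(s - 10) / -48
  L_1(s) = (s - 4)(s - 8)(s - 10) / 16
  L_2(s) = (s - 4)(s - 6)(s - 10) / -16
  L_3(s) = (s - 4)(s - 6)(s - 8) / 48
Then q(s) = -10·L_0(s) + 60·L_1(s) + 242·L_2(s) + 584·L_3(s).
Expanding and collecting terms gives q(s) = s^3 - 4s^2 - s - 6.
Check: q(4) = -10. ✓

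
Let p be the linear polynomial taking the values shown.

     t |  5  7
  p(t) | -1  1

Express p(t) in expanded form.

p(t) = t - 6

Using the Lagrange interpolation formula with nodes 5, 7:
  L_0(t) = (t - 7) / -2
  L_1(t) = (t - 5) / 2
Then p(t) = -1·L_0(t) + 1·L_1(t).
Expanding and collecting terms gives p(t) = t - 6.
Check: p(5) = -1. ✓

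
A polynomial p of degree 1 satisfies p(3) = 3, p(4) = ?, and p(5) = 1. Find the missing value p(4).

The 2 known points determine the degree-1 polynomial uniquely.
Write p(x) = ax + b. Substituting each data point gives a linear system:
  3a + b = 3
  5a + b = 1
Solving the system yields a = -1, b = 6.
So p(x) = -x + 6.
Then p(4) = 2.

2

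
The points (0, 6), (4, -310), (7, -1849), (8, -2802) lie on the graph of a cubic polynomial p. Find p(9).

-4035

Write p(s) = as^3 + bs^2 + cs + d. Substituting each data point gives a linear system:
  d = 6
  64a + 16b + 4c + d = -310
  343a + 49b + 7c + d = -1849
  512a + 64b + 8c + d = -2802
Solving the system yields a = -6, b = 4, c = 1, d = 6.
So p(s) = -6s³ + 4s² + s + 6.
Then p(9) = -4035.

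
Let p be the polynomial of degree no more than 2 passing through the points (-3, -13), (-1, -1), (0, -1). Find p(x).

p(x) = -2x^2 - 2x - 1

Using the Lagrange interpolation formula with nodes -3, -1, 0:
  L_0(x) = (x + 1)x / 6
  L_1(x) = (x + 3)x / -2
  L_2(x) = (x + 3)(x + 1) / 3
Then p(x) = -13·L_0(x) - 1·L_1(x) - 1·L_2(x).
Expanding and collecting terms gives p(x) = -2x^2 - 2x - 1.
Check: p(-3) = -13. ✓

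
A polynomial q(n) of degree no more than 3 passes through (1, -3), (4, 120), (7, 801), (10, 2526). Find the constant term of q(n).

Write q(n) = an^3 + bn^2 + cn + d. Substituting each data point gives a linear system:
  a + b + c + d = -3
  64a + 16b + 4c + d = 120
  343a + 49b + 7c + d = 801
  1000a + 100b + 10c + d = 2526
Solving the system yields a = 3, b = -5, c = 3, d = -4.
So q(n) = 3n^3 - 5n^2 + 3n - 4.
The constant term is -4.

-4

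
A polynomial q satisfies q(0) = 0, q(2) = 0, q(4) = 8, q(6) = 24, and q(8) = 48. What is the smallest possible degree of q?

Forward differences of the values at s = 0, 2, 4, 6, 8:
  q  : 0  0  8  24  48
  Δ  : 0  8  16  24
  Δ^2: 8  8  8
  Δ^3: 0  0
  Δ^4: 0
The second differences are constant (8) and nonzero, while all higher differences vanish, so the minimal degree is 2.

2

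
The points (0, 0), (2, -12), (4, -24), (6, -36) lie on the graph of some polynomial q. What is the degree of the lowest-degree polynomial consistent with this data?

1

Forward differences of the values at u = 0, 2, 4, 6:
  q  : 0  -12  -24  -36
  Δ  : -12  -12  -12
  Δ^2: 0  0
  Δ^3: 0
The first differences are constant (-12) and nonzero, while all higher differences vanish, so the minimal degree is 1.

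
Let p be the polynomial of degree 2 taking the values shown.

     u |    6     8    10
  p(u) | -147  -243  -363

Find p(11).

Using the Lagrange interpolation formula with nodes 6, 8, 10:
  L_0(u) = (u - 8)(u - 10) / 8
  L_1(u) = (u - 6)(u - 10) / -4
  L_2(u) = (u - 6)(u - 8) / 8
Then p(u) = -147·L_0(u) - 243·L_1(u) - 363·L_2(u).
Expanding and collecting terms gives p(u) = -3u² - 6u - 3.
Evaluating at u = 11: p(11) = -432.

-432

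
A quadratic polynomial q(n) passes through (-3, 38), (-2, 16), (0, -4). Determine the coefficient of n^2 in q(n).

4

Write q(n) = an^2 + bn + c. Substituting each data point gives a linear system:
  9a - 3b + c = 38
  4a - 2b + c = 16
  c = -4
Solving the system yields a = 4, b = -2, c = -4.
So q(n) = 4n^2 - 2n - 4.
The leading coefficient is 4.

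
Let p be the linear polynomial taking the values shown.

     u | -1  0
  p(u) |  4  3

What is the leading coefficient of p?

Write p(u) = au + b. Substituting each data point gives a linear system:
  -a + b = 4
  b = 3
Solving the system yields a = -1, b = 3.
So p(u) = -u + 3.
The leading coefficient is -1.

-1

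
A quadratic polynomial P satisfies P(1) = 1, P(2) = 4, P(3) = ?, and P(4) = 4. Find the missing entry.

The 3 known points determine the degree-2 polynomial uniquely.
Write P(u) = au^2 + bu + c. Substituting each data point gives a linear system:
  a + b + c = 1
  4a + 2b + c = 4
  16a + 4b + c = 4
Solving the system yields a = -1, b = 6, c = -4.
So P(u) = -u^2 + 6u - 4.
Then P(3) = 5.

5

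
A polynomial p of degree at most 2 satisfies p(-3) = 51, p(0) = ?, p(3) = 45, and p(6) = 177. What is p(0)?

The 3 known points determine the degree-2 polynomial uniquely.
Write p(s) = as^2 + bs + c. Substituting each data point gives a linear system:
  9a - 3b + c = 51
  9a + 3b + c = 45
  36a + 6b + c = 177
Solving the system yields a = 5, b = -1, c = 3.
So p(s) = 5s^2 - s + 3.
Then p(0) = 3.

3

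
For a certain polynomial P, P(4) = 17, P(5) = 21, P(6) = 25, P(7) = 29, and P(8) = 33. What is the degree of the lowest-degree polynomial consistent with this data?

1

Forward differences of the values at s = 4, 5, 6, 7, 8:
  P  : 17  21  25  29  33
  Δ  : 4  4  4  4
  Δ^2: 0  0  0
  Δ^3: 0  0
  Δ^4: 0
The first differences are constant (4) and nonzero, while all higher differences vanish, so the minimal degree is 1.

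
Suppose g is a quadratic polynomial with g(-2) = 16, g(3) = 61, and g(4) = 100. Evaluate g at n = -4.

68

Write g(n) = an^2 + bn + c. Substituting each data point gives a linear system:
  4a - 2b + c = 16
  9a + 3b + c = 61
  16a + 4b + c = 100
Solving the system yields a = 5, b = 4, c = 4.
So g(n) = 5n^2 + 4n + 4.
Then g(-4) = 68.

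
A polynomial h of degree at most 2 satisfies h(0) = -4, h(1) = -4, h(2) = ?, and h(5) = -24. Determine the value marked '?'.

The 3 known points determine the degree-2 polynomial uniquely.
Write h(s) = as^2 + bs + c. Substituting each data point gives a linear system:
  c = -4
  a + b + c = -4
  25a + 5b + c = -24
Solving the system yields a = -1, b = 1, c = -4.
So h(s) = -s^2 + s - 4.
Then h(2) = -6.

-6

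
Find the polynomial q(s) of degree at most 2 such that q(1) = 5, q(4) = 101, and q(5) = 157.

Using the Lagrange interpolation formula with nodes 1, 4, 5:
  L_0(s) = (s - 4)(s - 5) / 12
  L_1(s) = (s - 1)(s - 5) / -3
  L_2(s) = (s - 1)(s - 4) / 4
Then q(s) = 5·L_0(s) + 101·L_1(s) + 157·L_2(s).
Expanding and collecting terms gives q(s) = 6s^2 + 2s - 3.
Check: q(5) = 157. ✓

q(s) = 6s^2 + 2s - 3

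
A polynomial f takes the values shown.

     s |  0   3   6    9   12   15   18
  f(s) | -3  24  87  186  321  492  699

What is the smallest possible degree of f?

2

Forward differences of the values at s = 0, 3, 6, 9, 12, 15, 18:
  f  : -3  24  87  186  321  492  699
  Δ  : 27  63  99  135  171  207
  Δ^2: 36  36  36  36  36
  Δ^3: 0  0  0  0
  Δ^4: 0  0  0
  Δ^5: 0  0
  Δ^6: 0
The second differences are constant (36) and nonzero, while all higher differences vanish, so the minimal degree is 2.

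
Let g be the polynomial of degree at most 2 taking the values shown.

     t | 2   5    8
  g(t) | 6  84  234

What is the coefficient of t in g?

-2

Write g(t) = at^2 + bt + c. Substituting each data point gives a linear system:
  4a + 2b + c = 6
  25a + 5b + c = 84
  64a + 8b + c = 234
Solving the system yields a = 4, b = -2, c = -6.
So g(t) = 4t² - 2t - 6.
The coefficient of t is -2.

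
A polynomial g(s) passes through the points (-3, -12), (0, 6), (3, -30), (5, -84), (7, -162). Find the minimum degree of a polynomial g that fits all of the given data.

2

Divided differences on the nodes -3, 0, 3, 5, 7:
  order 0: -12  6  -30  -84  -162
  order 1: 6  -12  -27  -39
  order 2: -3  -3  -3
  order 3: 0  0
  order 4: 0
The order-2 divided differences are all -3 (nonzero) and every higher order vanishes, so the data lies on a polynomial of degree exactly 2.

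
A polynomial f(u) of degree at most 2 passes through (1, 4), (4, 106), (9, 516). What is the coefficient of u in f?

Write f(u) = au^2 + bu + c. Substituting each data point gives a linear system:
  a + b + c = 4
  16a + 4b + c = 106
  81a + 9b + c = 516
Solving the system yields a = 6, b = 4, c = -6.
So f(u) = 6u^2 + 4u - 6.
The coefficient of u is 4.

4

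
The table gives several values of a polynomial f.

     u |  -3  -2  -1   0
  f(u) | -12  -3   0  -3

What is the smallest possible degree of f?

Forward differences of the values at u = -3, -2, -1, 0:
  f  : -12  -3  0  -3
  Δ  : 9  3  -3
  Δ^2: -6  -6
  Δ^3: 0
The second differences are constant (-6) and nonzero, while all higher differences vanish, so the minimal degree is 2.

2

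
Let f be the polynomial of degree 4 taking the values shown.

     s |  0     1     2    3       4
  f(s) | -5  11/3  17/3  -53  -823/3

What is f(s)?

Write f(s) = as^4 + bs^3 + cs^2 + ds + e. Substituting each data point gives a linear system:
  e = -5
  a + b + c + d + e = 11/3
  16a + 8b + 4c + 2d + e = 17/3
  81a + 27b + 9c + 3d + e = -53
  256a + 64b + 16c + 4d + e = -823/3
Solving the system yields a = -2, b = 3, c = 5/3, d = 6, e = -5.
So f(s) = -2s^4 + 3s^3 + (5/3)s^2 + 6s - 5.
Check: f(0) = -5. ✓

f(s) = -2s^4 + 3s^3 + (5/3)s^2 + 6s - 5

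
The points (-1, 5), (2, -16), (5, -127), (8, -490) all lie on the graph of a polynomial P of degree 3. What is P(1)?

Using the Lagrange interpolation formula with nodes -1, 2, 5, 8:
  L_0(x) = (x - 2)(x - 5)(x - 8) / -162
  L_1(x) = (x + 1)(x - 5)(x - 8) / 54
  L_2(x) = (x + 1)(x - 2)(x - 8) / -54
  L_3(x) = (x + 1)(x - 2)(x - 5) / 162
Then P(x) = 5·L_0(x) - 16·L_1(x) - 127·L_2(x) - 490·L_3(x).
Expanding and collecting terms gives P(x) = -x^3 + x^2 - 5x - 2.
Evaluating at x = 1: P(1) = -7.

-7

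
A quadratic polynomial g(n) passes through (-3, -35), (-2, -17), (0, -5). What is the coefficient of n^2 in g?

Write g(n) = an^2 + bn + c. Substituting each data point gives a linear system:
  9a - 3b + c = -35
  4a - 2b + c = -17
  c = -5
Solving the system yields a = -4, b = -2, c = -5.
So g(n) = -4n^2 - 2n - 5.
The leading coefficient is -4.

-4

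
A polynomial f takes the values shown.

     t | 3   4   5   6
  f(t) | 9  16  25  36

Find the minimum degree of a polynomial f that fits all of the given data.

2

Forward differences of the values at t = 3, 4, 5, 6:
  f  : 9  16  25  36
  Δ  : 7  9  11
  Δ^2: 2  2
  Δ^3: 0
The second differences are constant (2) and nonzero, while all higher differences vanish, so the minimal degree is 2.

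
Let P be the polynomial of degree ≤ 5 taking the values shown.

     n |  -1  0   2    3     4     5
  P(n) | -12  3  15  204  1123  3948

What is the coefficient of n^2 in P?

-3

Write P(n) = an^5 + bn^4 + cn^3 + dn^2 + en + k. Substituting each data point gives a linear system:
  -a + b - c + d - e + k = -12
  k = 3
  32a + 16b + 8c + 4d + 2e + k = 15
  243a + 81b + 27c + 9d + 3e + k = 204
  1024a + 256b + 64c + 16d + 4e + k = 1123
  3125a + 625b + 125c + 25d + 5e + k = 3948
Solving the system yields a = 2, b = -4, c = 2, d = -3, e = 4, k = 3.
So P(n) = 2n⁵ - 4n⁴ + 2n³ - 3n² + 4n + 3.
The coefficient of n^2 is -3.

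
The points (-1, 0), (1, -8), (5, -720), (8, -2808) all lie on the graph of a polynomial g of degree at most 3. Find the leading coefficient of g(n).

-5

Write g(n) = an^3 + bn^2 + cn + d. Substituting each data point gives a linear system:
  -a + b - c + d = 0
  a + b + c + d = -8
  125a + 25b + 5c + d = -720
  512a + 64b + 8c + d = -2808
Solving the system yields a = -5, b = -4, c = 1, d = 0.
So g(n) = -5n³ - 4n² + n.
The leading coefficient is -5.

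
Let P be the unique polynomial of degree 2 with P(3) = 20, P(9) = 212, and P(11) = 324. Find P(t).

P(t) = 3t^2 - 4t + 5

Using the Lagrange interpolation formula with nodes 3, 9, 11:
  L_0(t) = (t - 9)(t - 11) / 48
  L_1(t) = (t - 3)(t - 11) / -12
  L_2(t) = (t - 3)(t - 9) / 16
Then P(t) = 20·L_0(t) + 212·L_1(t) + 324·L_2(t).
Expanding and collecting terms gives P(t) = 3t² - 4t + 5.
Check: P(3) = 20. ✓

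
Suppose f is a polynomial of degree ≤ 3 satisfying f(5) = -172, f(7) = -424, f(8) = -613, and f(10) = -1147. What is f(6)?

-279

Using the Lagrange interpolation formula with nodes 5, 7, 8, 10:
  L_0(x) = (x - 7)(x - 8)(x - 10) / -30
  L_1(x) = (x - 5)(x - 8)(x - 10) / 6
  L_2(x) = (x - 5)(x - 7)(x - 10) / -6
  L_3(x) = (x - 5)(x - 7)(x - 8) / 30
Then f(x) = -172·L_0(x) - 424·L_1(x) - 613·L_2(x) - 1147·L_3(x).
Expanding and collecting terms gives f(x) = -x^3 - x^2 - 5x + 3.
Evaluating at x = 6: f(6) = -279.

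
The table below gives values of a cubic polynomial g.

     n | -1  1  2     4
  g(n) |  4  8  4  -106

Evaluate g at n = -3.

104

Using the Lagrange interpolation formula with nodes -1, 1, 2, 4:
  L_0(n) = (n - 1)(n - 2)(n - 4) / -30
  L_1(n) = (n + 1)(n - 2)(n - 4) / 6
  L_2(n) = (n + 1)(n - 1)(n - 4) / -6
  L_3(n) = (n + 1)(n - 1)(n - 2) / 30
Then g(n) = 4·L_0(n) + 8·L_1(n) + 4·L_2(n) - 106·L_3(n).
Expanding and collecting terms gives g(n) = -3n^3 + 4n^2 + 5n + 2.
Evaluating at n = -3: g(-3) = 104.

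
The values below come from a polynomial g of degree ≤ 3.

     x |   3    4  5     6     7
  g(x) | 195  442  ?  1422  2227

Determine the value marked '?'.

On equispaced nodes a degree-3 polynomial has vanishing fourth forward difference, so
  g(3) - 4·g(4) + 6·g(5) - 4·g(6) + g(7) = 0.
Substituting the known values and solving for g(5):
  6·g(5) = 5034
  g(5) = 839.

839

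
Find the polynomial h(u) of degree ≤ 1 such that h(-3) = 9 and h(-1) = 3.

h(u) = -3u

Write h(u) = au + b. Substituting each data point gives a linear system:
  -3a + b = 9
  -a + b = 3
Solving the system yields a = -3, b = 0.
So h(u) = -3u.
Check: h(-3) = 9. ✓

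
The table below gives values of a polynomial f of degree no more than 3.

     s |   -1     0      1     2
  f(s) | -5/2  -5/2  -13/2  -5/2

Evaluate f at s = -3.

Write f(s) = as^3 + bs^2 + cs + d. Substituting each data point gives a linear system:
  -a + b - c + d = -5/2
  d = -5/2
  a + b + c + d = -13/2
  8a + 4b + 2c + d = -5/2
Solving the system yields a = 2, b = -2, c = -4, d = -5/2.
So f(s) = 2s^3 - 2s^2 - 4s - 5/2.
Then f(-3) = -125/2.

-125/2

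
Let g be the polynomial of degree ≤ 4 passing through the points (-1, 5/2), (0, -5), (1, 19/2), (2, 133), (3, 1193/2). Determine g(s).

g(s) = 6s^4 + (5/2)s^3 + 5s^2 + s - 5

Write g(s) = as^4 + bs^3 + cs^2 + ds + e. Substituting each data point gives a linear system:
  a - b + c - d + e = 5/2
  e = -5
  a + b + c + d + e = 19/2
  16a + 8b + 4c + 2d + e = 133
  81a + 27b + 9c + 3d + e = 1193/2
Solving the system yields a = 6, b = 5/2, c = 5, d = 1, e = -5.
So g(s) = 6s⁴ + (5/2)s³ + 5s² + s - 5.
Check: g(1) = 19/2. ✓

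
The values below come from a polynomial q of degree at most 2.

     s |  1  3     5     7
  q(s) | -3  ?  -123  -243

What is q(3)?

The 3 known points determine the degree-2 polynomial uniquely.
Write q(s) = as^2 + bs + c. Substituting each data point gives a linear system:
  a + b + c = -3
  25a + 5b + c = -123
  49a + 7b + c = -243
Solving the system yields a = -5, b = 0, c = 2.
So q(s) = -5s^2 + 2.
Then q(3) = -43.

-43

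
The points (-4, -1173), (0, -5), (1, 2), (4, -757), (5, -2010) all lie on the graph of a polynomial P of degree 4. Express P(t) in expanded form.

Write P(t) = at^4 + bt^3 + ct^2 + dt + e. Substituting each data point gives a linear system:
  256a - 64b + 16c - 4d + e = -1173
  e = -5
  a + b + c + d + e = 2
  256a + 64b + 16c + 4d + e = -757
  625a + 125b + 25c + 5d + e = -2010
Solving the system yields a = -4, b = 3, c = 4, d = 4, e = -5.
So P(t) = -4t^4 + 3t^3 + 4t^2 + 4t - 5.
Check: P(4) = -757. ✓

P(t) = -4t^4 + 3t^3 + 4t^2 + 4t - 5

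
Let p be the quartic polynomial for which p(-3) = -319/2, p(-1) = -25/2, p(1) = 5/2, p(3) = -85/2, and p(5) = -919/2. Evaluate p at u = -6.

-1730

Using the Lagrange interpolation formula with nodes -3, -1, 1, 3, 5:
  L_0(u) = (u + 1)(u - 1)(u - 3)(u - 5) / 384
  L_1(u) = (u + 3)(u - 1)(u - 3)(u - 5) / -96
  L_2(u) = (u + 3)(u + 1)(u - 3)(u - 5) / 64
  L_3(u) = (u + 3)(u + 1)(u - 1)(u - 5) / -96
  L_4(u) = (u + 3)(u + 1)(u - 1)(u - 3) / 384
Then p(u) = -319/2·L_0(u) - 25/2·L_1(u) + 5/2·L_2(u) - 85/2·L_3(u) - 919/2·L_4(u).
Expanding and collecting terms gives p(u) = -u^4 + (3/2)u^3 - 2u^2 + 6u - 2.
Evaluating at u = -6: p(-6) = -1730.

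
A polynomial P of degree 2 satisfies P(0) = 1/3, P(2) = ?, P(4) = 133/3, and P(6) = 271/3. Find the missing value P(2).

On equispaced nodes a degree-2 polynomial has vanishing third forward difference, so
  - P(0) + 3·P(2) - 3·P(4) + P(6) = 0.
Substituting the known values and solving for P(2):
  3·P(2) = 43
  P(2) = 43/3.

43/3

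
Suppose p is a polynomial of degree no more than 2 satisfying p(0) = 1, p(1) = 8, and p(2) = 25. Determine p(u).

Write p(u) = au^2 + bu + c. Substituting each data point gives a linear system:
  c = 1
  a + b + c = 8
  4a + 2b + c = 25
Solving the system yields a = 5, b = 2, c = 1.
So p(u) = 5u² + 2u + 1.
Check: p(0) = 1. ✓

p(u) = 5u^2 + 2u + 1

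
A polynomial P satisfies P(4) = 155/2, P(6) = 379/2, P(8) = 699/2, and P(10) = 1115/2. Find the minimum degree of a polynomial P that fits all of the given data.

Forward differences of the values at s = 4, 6, 8, 10:
  P  : 155/2  379/2  699/2  1115/2
  Δ  : 112  160  208
  Δ^2: 48  48
  Δ^3: 0
The second differences are constant (48) and nonzero, while all higher differences vanish, so the minimal degree is 2.

2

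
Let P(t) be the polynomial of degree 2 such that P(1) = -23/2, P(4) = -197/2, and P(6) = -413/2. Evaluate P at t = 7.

-551/2

Using the Lagrange interpolation formula with nodes 1, 4, 6:
  L_0(t) = (t - 4)(t - 6) / 15
  L_1(t) = (t - 1)(t - 6) / -6
  L_2(t) = (t - 1)(t - 4) / 10
Then P(t) = -23/2·L_0(t) - 197/2·L_1(t) - 413/2·L_2(t).
Expanding and collecting terms gives P(t) = -5t² - 4t - 5/2.
Evaluating at t = 7: P(7) = -551/2.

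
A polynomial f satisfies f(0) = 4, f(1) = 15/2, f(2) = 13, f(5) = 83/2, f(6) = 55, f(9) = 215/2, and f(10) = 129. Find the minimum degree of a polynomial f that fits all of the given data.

Divided differences on the nodes 0, 1, 2, 5, 6, 9, 10:
  order 0: 4  15/2  13  83/2  55  215/2  129
  order 1: 7/2  11/2  19/2  27/2  35/2  43/2
  order 2: 1  1  1  1  1
  order 3: 0  0  0  0
  order 4: 0  0  0
  order 5: 0  0
  order 6: 0
The order-2 divided differences are all 1 (nonzero) and every higher order vanishes, so the data lies on a polynomial of degree exactly 2.

2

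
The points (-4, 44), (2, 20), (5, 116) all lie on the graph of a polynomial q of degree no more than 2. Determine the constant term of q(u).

-4

Write q(u) = au^2 + bu + c. Substituting each data point gives a linear system:
  16a - 4b + c = 44
  4a + 2b + c = 20
  25a + 5b + c = 116
Solving the system yields a = 4, b = 4, c = -4.
So q(u) = 4u^2 + 4u - 4.
The constant term is -4.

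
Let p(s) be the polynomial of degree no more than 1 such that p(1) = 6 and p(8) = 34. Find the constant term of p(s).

Write p(s) = as + b. Substituting each data point gives a linear system:
  a + b = 6
  8a + b = 34
Solving the system yields a = 4, b = 2.
So p(s) = 4s + 2.
The constant term is 2.

2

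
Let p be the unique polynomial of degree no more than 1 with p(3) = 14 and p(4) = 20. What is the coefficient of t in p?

6

Write p(t) = at + b. Substituting each data point gives a linear system:
  3a + b = 14
  4a + b = 20
Solving the system yields a = 6, b = -4.
So p(t) = 6t - 4.
The leading coefficient is 6.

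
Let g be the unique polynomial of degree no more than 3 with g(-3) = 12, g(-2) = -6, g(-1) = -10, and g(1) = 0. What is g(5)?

Write g(x) = ax^3 + bx^2 + cx + d. Substituting each data point gives a linear system:
  -27a + 9b - 3c + d = 12
  -8a + 4b - 2c + d = -6
  -a + b - c + d = -10
  a + b + c + d = 0
Solving the system yields a = -1, b = 1, c = 6, d = -6.
So g(x) = -x^3 + x^2 + 6x - 6.
Then g(5) = -76.

-76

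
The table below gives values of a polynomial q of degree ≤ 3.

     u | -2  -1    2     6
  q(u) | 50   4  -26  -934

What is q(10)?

-4594

Using the Lagrange interpolation formula with nodes -2, -1, 2, 6:
  L_0(u) = (u + 1)(u - 2)(u - 6) / -32
  L_1(u) = (u + 2)(u - 2)(u - 6) / 21
  L_2(u) = (u + 2)(u + 1)(u - 6) / -48
  L_3(u) = (u + 2)(u + 1)(u - 2) / 224
Then q(u) = 50·L_0(u) + 4·L_1(u) - 26·L_2(u) - 934·L_3(u).
Expanding and collecting terms gives q(u) = -5u^3 + 4u^2 + u - 4.
Evaluating at u = 10: q(10) = -4594.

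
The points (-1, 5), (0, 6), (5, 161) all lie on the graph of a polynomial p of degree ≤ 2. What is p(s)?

p(s) = 5s^2 + 6s + 6

Write p(s) = as^2 + bs + c. Substituting each data point gives a linear system:
  a - b + c = 5
  c = 6
  25a + 5b + c = 161
Solving the system yields a = 5, b = 6, c = 6.
So p(s) = 5s² + 6s + 6.
Check: p(-1) = 5. ✓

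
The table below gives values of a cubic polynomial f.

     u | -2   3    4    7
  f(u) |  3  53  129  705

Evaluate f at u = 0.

5

Write f(u) = au^3 + bu^2 + cu + d. Substituting each data point gives a linear system:
  -8a + 4b - 2c + d = 3
  27a + 9b + 3c + d = 53
  64a + 16b + 4c + d = 129
  343a + 49b + 7c + d = 705
Solving the system yields a = 2, b = 1, c = -5, d = 5.
So f(u) = 2u^3 + u^2 - 5u + 5.
Then f(0) = 5.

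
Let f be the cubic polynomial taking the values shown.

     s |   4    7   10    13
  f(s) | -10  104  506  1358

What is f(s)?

f(s) = s^3 - 5s^2 + 6

Using the Lagrange interpolation formula with nodes 4, 7, 10, 13:
  L_0(s) = (s - 7)(s - 10)(s - 13) / -162
  L_1(s) = (s - 4)(s - 10)(s - 13) / 54
  L_2(s) = (s - 4)(s - 7)(s - 13) / -54
  L_3(s) = (s - 4)(s - 7)(s - 10) / 162
Then f(s) = -10·L_0(s) + 104·L_1(s) + 506·L_2(s) + 1358·L_3(s).
Expanding and collecting terms gives f(s) = s^3 - 5s^2 + 6.
Check: f(4) = -10. ✓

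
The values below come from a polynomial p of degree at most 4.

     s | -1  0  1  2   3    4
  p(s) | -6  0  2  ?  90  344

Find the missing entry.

On equispaced nodes a degree-4 polynomial has vanishing fifth forward difference, so
  - p(-1) + 5·p(0) - 10·p(1) + 10·p(2) - 5·p(3) + p(4) = 0.
Substituting the known values and solving for p(2):
  10·p(2) = 120
  p(2) = 12.

12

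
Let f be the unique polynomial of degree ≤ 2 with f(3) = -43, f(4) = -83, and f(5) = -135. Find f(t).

f(t) = -6t^2 + 2t + 5

Using the Lagrange interpolation formula with nodes 3, 4, 5:
  L_0(t) = (t - 4)(t - 5) / 2
  L_1(t) = (t - 3)(t - 5) / -1
  L_2(t) = (t - 3)(t - 4) / 2
Then f(t) = -43·L_0(t) - 83·L_1(t) - 135·L_2(t).
Expanding and collecting terms gives f(t) = -6t^2 + 2t + 5.
Check: f(4) = -83. ✓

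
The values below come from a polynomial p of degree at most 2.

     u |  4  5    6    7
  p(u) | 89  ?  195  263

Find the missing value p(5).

137

On equispaced nodes a degree-2 polynomial has vanishing third forward difference, so
  - p(4) + 3·p(5) - 3·p(6) + p(7) = 0.
Substituting the known values and solving for p(5):
  3·p(5) = 411
  p(5) = 137.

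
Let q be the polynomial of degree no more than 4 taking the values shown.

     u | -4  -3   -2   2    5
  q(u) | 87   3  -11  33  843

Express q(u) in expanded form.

Write q(u) = au^4 + bu^3 + cu^2 + du + e. Substituting each data point gives a linear system:
  256a - 64b + 16c - 4d + e = 87
  81a - 27b + 9c - 3d + e = 3
  16a - 8b + 4c - 2d + e = -11
  16a + 8b + 4c + 2d + e = 33
  625a + 125b + 25c + 5d + e = 843
Solving the system yields a = 1, b = 2, c = -2, d = 3, e = 3.
So q(u) = u^4 + 2u^3 - 2u^2 + 3u + 3.
Check: q(-4) = 87. ✓

q(u) = u^4 + 2u^3 - 2u^2 + 3u + 3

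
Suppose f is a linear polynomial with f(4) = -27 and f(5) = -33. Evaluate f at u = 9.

Using the Lagrange interpolation formula with nodes 4, 5:
  L_0(u) = (u - 5) / -1
  L_1(u) = (u - 4) / 1
Then f(u) = -27·L_0(u) - 33·L_1(u).
Expanding and collecting terms gives f(u) = -6u - 3.
Evaluating at u = 9: f(9) = -57.

-57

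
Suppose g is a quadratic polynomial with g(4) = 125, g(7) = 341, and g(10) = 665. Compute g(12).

Using the Lagrange interpolation formula with nodes 4, 7, 10:
  L_0(u) = (u - 7)(u - 10) / 18
  L_1(u) = (u - 4)(u - 10) / -9
  L_2(u) = (u - 4)(u - 7) / 18
Then g(u) = 125·L_0(u) + 341·L_1(u) + 665·L_2(u).
Expanding and collecting terms gives g(u) = 6u^2 + 6u + 5.
Evaluating at u = 12: g(12) = 941.

941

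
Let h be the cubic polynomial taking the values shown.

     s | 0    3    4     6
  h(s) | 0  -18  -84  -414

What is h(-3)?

Write h(s) = as^3 + bs^2 + cs + d. Substituting each data point gives a linear system:
  d = 0
  27a + 9b + 3c + d = -18
  64a + 16b + 4c + d = -84
  216a + 36b + 6c + d = -414
Solving the system yields a = -3, b = 6, c = 3, d = 0.
So h(s) = -3s³ + 6s² + 3s.
Then h(-3) = 126.

126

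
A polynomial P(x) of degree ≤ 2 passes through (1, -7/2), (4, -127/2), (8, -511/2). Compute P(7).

Write P(x) = ax^2 + bx + c. Substituting each data point gives a linear system:
  a + b + c = -7/2
  16a + 4b + c = -127/2
  64a + 8b + c = -511/2
Solving the system yields a = -4, b = 0, c = 1/2.
So P(x) = -4x^2 + 1/2.
Then P(7) = -391/2.

-391/2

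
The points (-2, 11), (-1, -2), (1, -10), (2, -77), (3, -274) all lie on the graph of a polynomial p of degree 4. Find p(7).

-4642

Write p(x) = ax^4 + bx^3 + cx^2 + dx + e. Substituting each data point gives a linear system:
  16a - 8b + 4c - 2d + e = 11
  a - b + c - d + e = -2
  a + b + c + d + e = -10
  16a + 8b + 4c + 2d + e = -77
  81a + 27b + 9c + 3d + e = -274
Solving the system yields a = -1, b = -6, c = -4, d = 2, e = -1.
So p(x) = -x^4 - 6x^3 - 4x^2 + 2x - 1.
Then p(7) = -4642.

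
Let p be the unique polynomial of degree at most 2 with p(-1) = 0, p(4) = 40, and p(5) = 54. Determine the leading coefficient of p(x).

Write p(x) = ax^2 + bx + c. Substituting each data point gives a linear system:
  a - b + c = 0
  16a + 4b + c = 40
  25a + 5b + c = 54
Solving the system yields a = 1, b = 5, c = 4.
So p(x) = x^2 + 5x + 4.
The leading coefficient is 1.

1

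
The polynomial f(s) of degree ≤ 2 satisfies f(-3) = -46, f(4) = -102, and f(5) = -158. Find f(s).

f(s) = -6s^2 - 2s + 2

Write f(s) = as^2 + bs + c. Substituting each data point gives a linear system:
  9a - 3b + c = -46
  16a + 4b + c = -102
  25a + 5b + c = -158
Solving the system yields a = -6, b = -2, c = 2.
So f(s) = -6s^2 - 2s + 2.
Check: f(-3) = -46. ✓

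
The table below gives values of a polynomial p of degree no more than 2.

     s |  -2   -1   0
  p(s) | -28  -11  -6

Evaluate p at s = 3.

-63

Using the Lagrange interpolation formula with nodes -2, -1, 0:
  L_0(s) = (s + 1)s / 2
  L_1(s) = (s + 2)s / -1
  L_2(s) = (s + 2)(s + 1) / 2
Then p(s) = -28·L_0(s) - 11·L_1(s) - 6·L_2(s).
Expanding and collecting terms gives p(s) = -6s² - s - 6.
Evaluating at s = 3: p(3) = -63.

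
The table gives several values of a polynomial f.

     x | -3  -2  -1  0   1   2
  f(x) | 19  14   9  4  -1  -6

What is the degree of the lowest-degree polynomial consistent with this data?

Forward differences of the values at x = -3, -2, -1, 0, 1, 2:
  f  : 19  14  9  4  -1  -6
  Δ  : -5  -5  -5  -5  -5
  Δ^2: 0  0  0  0
  Δ^3: 0  0  0
  Δ^4: 0  0
  Δ^5: 0
The first differences are constant (-5) and nonzero, while all higher differences vanish, so the minimal degree is 1.

1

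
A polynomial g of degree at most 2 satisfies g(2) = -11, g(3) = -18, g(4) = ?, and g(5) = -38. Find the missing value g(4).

-27

On equispaced nodes a degree-2 polynomial has vanishing third forward difference, so
  - g(2) + 3·g(3) - 3·g(4) + g(5) = 0.
Substituting the known values and solving for g(4):
  -3·g(4) = 81
  g(4) = -27.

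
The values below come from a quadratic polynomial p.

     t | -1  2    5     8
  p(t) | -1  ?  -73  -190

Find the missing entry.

The 3 known points determine the degree-2 polynomial uniquely.
Write p(t) = at^2 + bt + c. Substituting each data point gives a linear system:
  a - b + c = -1
  25a + 5b + c = -73
  64a + 8b + c = -190
Solving the system yields a = -3, b = 0, c = 2.
So p(t) = -3t^2 + 2.
Then p(2) = -10.

-10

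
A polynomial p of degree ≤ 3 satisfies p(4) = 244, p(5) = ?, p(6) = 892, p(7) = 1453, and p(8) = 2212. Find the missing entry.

On equispaced nodes a degree-3 polynomial has vanishing fourth forward difference, so
  p(4) - 4·p(5) + 6·p(6) - 4·p(7) + p(8) = 0.
Substituting the known values and solving for p(5):
  -4·p(5) = -1996
  p(5) = 499.

499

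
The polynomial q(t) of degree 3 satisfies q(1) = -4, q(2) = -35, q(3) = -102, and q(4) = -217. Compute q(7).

-970

Forward differences of the values at t = 1, 2, 3, 4:
  q  : -4  -35  -102  -217
  Δ  : -31  -67  -115
  Δ^2: -36  -48
  Δ^3: -12
The third differences are constant, confirming degree 3.
Interpolating (Newton forward form) and evaluating at t = 7 gives q(7) = -970.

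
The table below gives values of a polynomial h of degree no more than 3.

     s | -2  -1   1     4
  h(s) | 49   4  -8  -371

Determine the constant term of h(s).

Write h(s) = as^3 + bs^2 + cs + d. Substituting each data point gives a linear system:
  -8a + 4b - 2c + d = 49
  -a + b - c + d = 4
  a + b + c + d = -8
  64a + 16b + 4c + d = -371
Solving the system yields a = -6, b = 1, c = 0, d = -3.
So h(s) = -6s^3 + s^2 - 3.
The constant term is -3.

-3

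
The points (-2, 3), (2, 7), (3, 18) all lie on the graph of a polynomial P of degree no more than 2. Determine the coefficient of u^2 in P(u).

2

Write P(u) = au^2 + bu + c. Substituting each data point gives a linear system:
  4a - 2b + c = 3
  4a + 2b + c = 7
  9a + 3b + c = 18
Solving the system yields a = 2, b = 1, c = -3.
So P(u) = 2u^2 + u - 3.
The leading coefficient is 2.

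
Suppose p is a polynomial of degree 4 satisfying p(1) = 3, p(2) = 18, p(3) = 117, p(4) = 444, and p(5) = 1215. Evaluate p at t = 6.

Write p(t) = at^4 + bt^3 + ct^2 + dt + e. Substituting each data point gives a linear system:
  a + b + c + d + e = 3
  16a + 8b + 4c + 2d + e = 18
  81a + 27b + 9c + 3d + e = 117
  256a + 64b + 16c + 4d + e = 444
  625a + 125b + 25c + 5d + e = 1215
Solving the system yields a = 3, b = -6, c = 3, d = 3, e = 0.
So p(t) = 3t^4 - 6t^3 + 3t^2 + 3t.
Then p(6) = 2718.

2718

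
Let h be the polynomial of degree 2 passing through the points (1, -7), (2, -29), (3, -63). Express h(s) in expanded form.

h(s) = -6s^2 - 4s + 3

Using the Lagrange interpolation formula with nodes 1, 2, 3:
  L_0(s) = (s - 2)(s - 3) / 2
  L_1(s) = (s - 1)(s - 3) / -1
  L_2(s) = (s - 1)(s - 2) / 2
Then h(s) = -7·L_0(s) - 29·L_1(s) - 63·L_2(s).
Expanding and collecting terms gives h(s) = -6s² - 4s + 3.
Check: h(3) = -63. ✓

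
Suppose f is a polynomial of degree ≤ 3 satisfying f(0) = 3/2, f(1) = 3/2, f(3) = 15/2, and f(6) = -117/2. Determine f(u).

f(u) = -u^3 + 5u^2 - 4u + 3/2

Using the Lagrange interpolation formula with nodes 0, 1, 3, 6:
  L_0(u) = (u - 1)(u - 3)(u - 6) / -18
  L_1(u) = u(u - 3)(u - 6) / 10
  L_2(u) = u(u - 1)(u - 6) / -18
  L_3(u) = u(u - 1)(u - 3) / 90
Then f(u) = 3/2·L_0(u) + 3/2·L_1(u) + 15/2·L_2(u) - 117/2·L_3(u).
Expanding and collecting terms gives f(u) = -u³ + 5u² - 4u + 3/2.
Check: f(0) = 3/2. ✓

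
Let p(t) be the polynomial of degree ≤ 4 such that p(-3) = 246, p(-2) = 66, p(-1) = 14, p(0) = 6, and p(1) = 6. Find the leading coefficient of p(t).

Write p(t) = at^4 + bt^3 + ct^2 + dt + e. Substituting each data point gives a linear system:
  81a - 27b + 9c - 3d + e = 246
  16a - 8b + 4c - 2d + e = 66
  a - b + c - d + e = 14
  e = 6
  a + b + c + d + e = 6
Solving the system yields a = 2, b = -2, c = 2, d = -2, e = 6.
So p(t) = 2t^4 - 2t^3 + 2t^2 - 2t + 6.
The leading coefficient is 2.

2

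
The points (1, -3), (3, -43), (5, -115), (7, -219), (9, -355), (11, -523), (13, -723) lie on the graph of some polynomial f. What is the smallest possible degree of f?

Forward differences of the values at s = 1, 3, 5, 7, 9, 11, 13:
  f  : -3  -43  -115  -219  -355  -523  -723
  Δ  : -40  -72  -104  -136  -168  -200
  Δ^2: -32  -32  -32  -32  -32
  Δ^3: 0  0  0  0
  Δ^4: 0  0  0
  Δ^5: 0  0
  Δ^6: 0
The second differences are constant (-32) and nonzero, while all higher differences vanish, so the minimal degree is 2.

2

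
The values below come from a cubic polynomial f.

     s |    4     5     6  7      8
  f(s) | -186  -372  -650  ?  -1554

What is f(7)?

The 4 known points determine the degree-3 polynomial uniquely.
Write f(s) = as^3 + bs^2 + cs + d. Substituting each data point gives a linear system:
  64a + 16b + 4c + d = -186
  125a + 25b + 5c + d = -372
  216a + 36b + 6c + d = -650
  512a + 64b + 8c + d = -1554
Solving the system yields a = -3, b = -1, c = 6, d = -2.
So f(s) = -3s^3 - s^2 + 6s - 2.
Then f(7) = -1038.

-1038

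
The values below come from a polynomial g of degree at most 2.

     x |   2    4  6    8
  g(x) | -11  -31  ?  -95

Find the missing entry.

-59

On equispaced nodes a degree-2 polynomial has vanishing third forward difference, so
  - g(2) + 3·g(4) - 3·g(6) + g(8) = 0.
Substituting the known values and solving for g(6):
  -3·g(6) = 177
  g(6) = -59.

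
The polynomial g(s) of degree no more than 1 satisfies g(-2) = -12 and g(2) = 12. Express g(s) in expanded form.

g(s) = 6s

Using the Lagrange interpolation formula with nodes -2, 2:
  L_0(s) = (s - 2) / -4
  L_1(s) = (s + 2) / 4
Then g(s) = -12·L_0(s) + 12·L_1(s).
Expanding and collecting terms gives g(s) = 6s.
Check: g(2) = 12. ✓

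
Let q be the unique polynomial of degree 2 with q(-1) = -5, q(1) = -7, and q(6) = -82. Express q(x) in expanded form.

q(x) = -2x^2 - x - 4

Write q(x) = ax^2 + bx + c. Substituting each data point gives a linear system:
  a - b + c = -5
  a + b + c = -7
  36a + 6b + c = -82
Solving the system yields a = -2, b = -1, c = -4.
So q(x) = -2x² - x - 4.
Check: q(6) = -82. ✓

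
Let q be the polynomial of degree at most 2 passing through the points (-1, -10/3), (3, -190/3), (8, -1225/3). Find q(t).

Using the Lagrange interpolation formula with nodes -1, 3, 8:
  L_0(t) = (t - 3)(t - 8) / 36
  L_1(t) = (t + 1)(t - 8) / -20
  L_2(t) = (t + 1)(t - 3) / 45
Then q(t) = -10/3·L_0(t) - 190/3·L_1(t) - 1225/3·L_2(t).
Expanding and collecting terms gives q(t) = -6t^2 - 3t - 1/3.
Check: q(-1) = -10/3. ✓

q(t) = -6t^2 - 3t - 1/3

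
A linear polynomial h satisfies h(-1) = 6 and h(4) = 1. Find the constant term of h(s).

5

Write h(s) = as + b. Substituting each data point gives a linear system:
  -a + b = 6
  4a + b = 1
Solving the system yields a = -1, b = 5.
So h(s) = -s + 5.
The constant term is 5.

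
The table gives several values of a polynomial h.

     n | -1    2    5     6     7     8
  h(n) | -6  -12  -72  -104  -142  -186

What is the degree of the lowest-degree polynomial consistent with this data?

Divided differences on the nodes -1, 2, 5, 6, 7, 8:
  order 0: -6  -12  -72  -104  -142  -186
  order 1: -2  -20  -32  -38  -44
  order 2: -3  -3  -3  -3
  order 3: 0  0  0
  order 4: 0  0
  order 5: 0
The order-2 divided differences are all -3 (nonzero) and every higher order vanishes, so the data lies on a polynomial of degree exactly 2.

2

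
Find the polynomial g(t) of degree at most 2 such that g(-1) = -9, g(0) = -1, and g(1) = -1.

g(t) = -4t^2 + 4t - 1

Write g(t) = at^2 + bt + c. Substituting each data point gives a linear system:
  a - b + c = -9
  c = -1
  a + b + c = -1
Solving the system yields a = -4, b = 4, c = -1.
So g(t) = -4t^2 + 4t - 1.
Check: g(1) = -1. ✓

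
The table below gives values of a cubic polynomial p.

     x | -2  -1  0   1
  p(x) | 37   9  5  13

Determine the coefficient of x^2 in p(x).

6

Write p(x) = ax^3 + bx^2 + cx + d. Substituting each data point gives a linear system:
  -8a + 4b - 2c + d = 37
  -a + b - c + d = 9
  d = 5
  a + b + c + d = 13
Solving the system yields a = -2, b = 6, c = 4, d = 5.
So p(x) = -2x³ + 6x² + 4x + 5.
The coefficient of x^2 is 6.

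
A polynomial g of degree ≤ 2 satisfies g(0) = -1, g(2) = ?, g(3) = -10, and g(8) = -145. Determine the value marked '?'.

-1

The 3 known points determine the degree-2 polynomial uniquely.
Write g(t) = at^2 + bt + c. Substituting each data point gives a linear system:
  c = -1
  9a + 3b + c = -10
  64a + 8b + c = -145
Solving the system yields a = -3, b = 6, c = -1.
So g(t) = -3t² + 6t - 1.
Then g(2) = -1.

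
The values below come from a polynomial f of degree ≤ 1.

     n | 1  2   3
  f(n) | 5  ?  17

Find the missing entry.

The 2 known points determine the degree-1 polynomial uniquely.
Write f(n) = an + b. Substituting each data point gives a linear system:
  a + b = 5
  3a + b = 17
Solving the system yields a = 6, b = -1.
So f(n) = 6n - 1.
Then f(2) = 11.

11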